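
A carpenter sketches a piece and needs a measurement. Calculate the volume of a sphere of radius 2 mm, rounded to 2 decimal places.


Shape: sphere
Radius r = 2 mm
Formula: V = (4/3) * pi * r^3
r^3 = 8
(4/3) * 8 = 10.666667
V = 10.666667 * pi
V = 33.51
33.51 mm^3


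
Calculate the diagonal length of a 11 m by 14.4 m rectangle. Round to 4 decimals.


Shape: rectangle (diagonal via Pythagoras)
Sides: 11 m and 14.4 m
Formula: d = sqrt(l^2 + w^2)
l^2 = 121, w^2 = 207.36
l^2 + w^2 = 328.36
d = sqrt(328.36)
d = 18.1207
18.1207 m


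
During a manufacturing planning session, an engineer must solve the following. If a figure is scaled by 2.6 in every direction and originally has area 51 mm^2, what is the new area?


Linear scale factor k = 2.6
Original area = 51 mm^2
Rule: under a linear scaling by k, areas scale by k^2.
k^2 = 2.6^2 = 6.76
New area = 51 * 6.76
New area = 344.76
344.76 mm^2


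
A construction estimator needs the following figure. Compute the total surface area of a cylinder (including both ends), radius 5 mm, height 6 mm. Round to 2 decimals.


Shape: closed cylinder
Radius r = 5 mm, Height h = 6 mm
Formula: SA = 2*pi*r^2 + 2*pi*r*h = 2*pi*r*(r + h)
r + h = 11
2 * r * (r + h) = 2 * 5 * 11 = 110
SA = 110 * pi
SA = 345.58
345.58 mm^2


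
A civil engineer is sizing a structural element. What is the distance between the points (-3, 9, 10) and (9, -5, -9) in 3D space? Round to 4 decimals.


3D distance between two points
P1 = (-3, 9, 10), P2 = (9, -5, -9)
Formula: d = sqrt((x2-x1)^2 + (y2-y1)^2 + (z2-z1)^2)
dx = 9 - -3 = 12
dy = -5 - 9 = -14
dz = -9 - 10 = -19
dx^2 + dy^2 + dz^2 = 144 + 196 + 361 = 701
d = sqrt(701)
d = 26.4764
26.4764 units


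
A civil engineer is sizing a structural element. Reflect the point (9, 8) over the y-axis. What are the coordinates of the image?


Transformation: reflection
Original point: (9, 8)
Rule for reflection over the y-axis: (x, y) -> (-x, y)
Apply: (9, 8) -> (-9, 8)
(-9, 8)


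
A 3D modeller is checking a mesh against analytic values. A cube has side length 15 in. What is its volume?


Shape: cube
Side s = 15 in
Formula: V = s^3
V = 15 * 15 * 15
V = 225 * 15
V = 3375
3375 in^3


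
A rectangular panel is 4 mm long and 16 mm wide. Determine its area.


Shape: rectangle
Length l = 4 mm, Width w = 16 mm
Formula: A = l * w
A = 4 * 16
A = 64
64 mm^2


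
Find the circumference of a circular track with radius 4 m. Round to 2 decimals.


Shape: circle
Radius r = 4 m
Formula: C = 2 * pi * r
C = 2 * pi * 4
C = 8 * pi
C = 25.13
25.13 m


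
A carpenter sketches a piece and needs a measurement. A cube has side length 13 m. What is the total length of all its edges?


Shape: cube
Side s = 13 m
A cube has 12 edges, all equal.
Formula: total edge length = 12 * s
Total = 12 * 13
Total = 156
156 m


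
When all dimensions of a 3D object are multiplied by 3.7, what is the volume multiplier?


Linear scale factor k = 3.7
Rule: under a linear scaling by k, volumes scale by k^3.
k^3 = 3.7 * 3.7 * 3.7
k^3 = 13.69 * 3.7
k^3 = 50.653
Volume scales by a factor of 50.653.
50.653 (dimensionless)


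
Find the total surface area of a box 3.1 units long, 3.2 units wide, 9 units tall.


Shape: rectangular prism
l = 3.1 units, w = 3.2 units, h = 9 units
Formula: SA = 2(lw + lh + wh)
lw = 9.92, lh = 27.9, wh = 28.8
lw + lh + wh = 66.62
SA = 2 * 66.62
SA = 133.24
133.24 units^2


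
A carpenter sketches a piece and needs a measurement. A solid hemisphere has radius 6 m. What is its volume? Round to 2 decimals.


Shape: hemisphere (half of a sphere)
Radius r = 6 m
Formula: V = (1/2) * (4/3) * pi * r^3 = (2/3) * pi * r^3
r^3 = 216
(2/3) * 216 = 144
V = 144 * pi
V = 452.39
452.39 m^3


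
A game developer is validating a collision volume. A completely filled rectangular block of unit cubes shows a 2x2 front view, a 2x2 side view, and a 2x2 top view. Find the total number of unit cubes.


Orthographic views of a solid rectangular block:
Front view 2 x 2 -> length = 2, height = 2
Side view 2 x 2 -> width = 2, height = 2 (consistent)
Top view 2 x 2 -> confirms length = 2, width = 2
The block is 2 x 2 x 2.
Total unit cubes = 2 * 2 * 2 = 8
8 unit cubes


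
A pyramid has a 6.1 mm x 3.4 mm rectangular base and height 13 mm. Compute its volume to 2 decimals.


Shape: rectangular pyramid
Base: 6.1 mm x 3.4 mm, Height h = 13 mm
Formula: V = (1/3) * base_area * h
base_area = 6.1 * 3.4 = 20.74
base_area * h = 20.74 * 13 = 269.62
V = 269.62 / 3
V = 89.87
89.87 mm^3


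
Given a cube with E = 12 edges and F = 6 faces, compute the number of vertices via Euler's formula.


Polyhedron: cube
Euler's formula for convex polyhedra: V - E + F = 2
Given: E = 12 edges and F = 6 faces
Solve for V:
V = 2 + E - F = 2 + 12 - 6 = 8
8 vertices


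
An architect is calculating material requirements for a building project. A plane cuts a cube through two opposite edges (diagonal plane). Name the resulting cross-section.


Solid: cube
Cutting plane: through two opposite edges (diagonal plane)
Visualize the intersection of the plane with the solid's surface.
The boundary of the cut region is a rectangle.
rectangle


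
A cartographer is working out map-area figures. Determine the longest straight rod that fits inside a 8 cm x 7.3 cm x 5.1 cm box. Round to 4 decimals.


Shape: rectangular box (space diagonal)
l = 8 cm, w = 7.3 cm, h = 5.1 cm
Visualize: the diagonal of the base, then a right triangle with that diagonal and the height.
Formula: d = sqrt(l^2 + w^2 + h^2)
l^2 + w^2 + h^2 = 64 + 53.29 + 26.01 = 143.3
d = sqrt(143.3)
d = 11.9708
11.9708 cm


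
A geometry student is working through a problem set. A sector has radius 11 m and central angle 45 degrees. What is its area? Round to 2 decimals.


Shape: circular sector
Radius r = 11 m, Angle = 45 degrees
Formula: A = (angle/360) * pi * r^2
r^2 = 121
Fraction of circle = 45/360
A = (45/360) * pi * 121
A = 15.125 * pi
A = 47.52
47.52 m^2


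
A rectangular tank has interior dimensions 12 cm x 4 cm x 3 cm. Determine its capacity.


Shape: rectangular prism
l = 12 cm, w = 4 cm, h = 3 cm
Formula: V = l * w * h
V = 12 * 4 * 3
V = 48 * 3
V = 144
144 cm^3


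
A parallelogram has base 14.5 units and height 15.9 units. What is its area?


Shape: parallelogram
Base b = 14.5 units, Height h = 15.9 units
Formula: A = b * h
A = 14.5 * 15.9
A = 230.55
230.55 units^2


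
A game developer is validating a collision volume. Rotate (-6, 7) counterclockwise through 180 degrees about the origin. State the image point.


Transformation: rotation about the origin
Original point: (-6, 7)
Rule for 180 deg: (x, y) -> (-x, -y)
Apply: (-6, 7) -> (6, -7)
(6, -7)


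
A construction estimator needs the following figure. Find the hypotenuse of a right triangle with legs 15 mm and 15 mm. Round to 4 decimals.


Shape: right triangle
Legs a = 15 mm, b = 15 mm
Formula: c = sqrt(a^2 + b^2)
a^2 = 225, b^2 = 225
a^2 + b^2 = 450
c = sqrt(450)
c = 21.2132
21.2132 mm


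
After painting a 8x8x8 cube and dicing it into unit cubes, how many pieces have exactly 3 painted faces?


Large cube: 8 x 8 x 8, cut into unit cubes.
Cubes with 3 painted faces are at the corners. A cube always has 8 corners.
Count = 8
8 unit cubes


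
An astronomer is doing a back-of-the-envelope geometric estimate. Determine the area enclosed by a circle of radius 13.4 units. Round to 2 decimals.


Shape: circle
Radius r = 13.4 units
Formula: A = pi * r^2
r^2 = 13.4^2 = 179.56
A = pi * 179.56
A = 564.1
564.1 units^2


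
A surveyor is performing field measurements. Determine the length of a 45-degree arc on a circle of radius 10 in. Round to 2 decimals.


Shape: circular arc
Radius r = 10 in, Angle = 45 degrees
Formula: L = (angle/360) * 2 * pi * r
2 * pi * r = 20 * pi
L = (45/360) * 20 * pi
L = 2.5 * pi
L = 7.85
7.85 in


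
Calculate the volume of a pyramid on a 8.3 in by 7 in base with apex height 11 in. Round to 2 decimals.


Shape: rectangular pyramid
Base: 8.3 in x 7 in, Height h = 11 in
Formula: V = (1/3) * base_area * h
base_area = 8.3 * 7 = 58.1
base_area * h = 58.1 * 11 = 639.1
V = 639.1 / 3
V = 213.03
213.03 in^3


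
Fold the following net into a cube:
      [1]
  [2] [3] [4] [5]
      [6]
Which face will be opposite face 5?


Net: cross layout. Take square 3 as the base (bottom).
Fold the four squares in the horizontal row up around 3: 2 -> left, 4 -> right, 5 wraps to the top.
Fold 1 and 6 up from 3: 1 -> back, 6 -> front.
Opposite pairs are therefore: (1, 6), (2, 4), (3, 5).
Face 5 is opposite face 3.
face 3


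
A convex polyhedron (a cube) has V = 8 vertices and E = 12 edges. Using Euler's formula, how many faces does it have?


Polyhedron: cube
Euler's formula for convex polyhedra: V - E + F = 2
Given: V = 8 vertices and E = 12 edges
Solve for F:
F = 2 + E - V = 2 + 12 - 8 = 6
6 faces


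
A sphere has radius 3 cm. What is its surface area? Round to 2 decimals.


Shape: sphere
Radius r = 3 cm
Formula: SA = 4 * pi * r^2
r^2 = 9
SA = 4 * pi * 9
SA = 36 * pi
SA = 113.1
113.1 cm^2


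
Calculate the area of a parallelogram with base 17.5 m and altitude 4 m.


Shape: parallelogram
Base b = 17.5 m, Height h = 4 m
Formula: A = b * h
A = 17.5 * 4
A = 70
70 m^2


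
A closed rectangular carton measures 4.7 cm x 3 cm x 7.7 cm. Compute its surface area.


Shape: rectangular prism
l = 4.7 cm, w = 3 cm, h = 7.7 cm
Formula: SA = 2(lw + lh + wh)
lw = 14.1, lh = 36.19, wh = 23.1
lw + lh + wh = 73.39
SA = 2 * 73.39
SA = 146.78
146.78 cm^2


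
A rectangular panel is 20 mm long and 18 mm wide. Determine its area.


Shape: rectangle
Length l = 20 mm, Width w = 18 mm
Formula: A = l * w
A = 20 * 18
A = 360
360 mm^2


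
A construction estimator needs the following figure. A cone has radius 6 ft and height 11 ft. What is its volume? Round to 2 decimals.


Shape: cone
Radius r = 6 ft, Height h = 11 ft
Formula: V = (1/3) * pi * r^2 * h
r^2 = 36
pi * r^2 * h = pi * 36 * 11 = 396 * pi
V = 396 * pi / 3
V = 414.69
414.69 ft^3


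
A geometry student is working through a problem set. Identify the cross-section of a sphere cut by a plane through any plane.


Solid: sphere
Cutting plane: through any plane
Visualize the intersection of the plane with the solid's surface.
The boundary of the cut region is a circle.
circle


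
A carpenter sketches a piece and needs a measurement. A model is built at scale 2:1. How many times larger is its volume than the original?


Linear scale factor k = 2
Rule: under a linear scaling by k, volumes scale by k^3.
k^3 = 2 * 2 * 2
k^3 = 4 * 2
k^3 = 8
Volume scales by a factor of 8.
8 (dimensionless)


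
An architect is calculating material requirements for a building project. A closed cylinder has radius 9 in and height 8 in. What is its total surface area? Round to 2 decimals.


Shape: closed cylinder
Radius r = 9 in, Height h = 8 in
Formula: SA = 2*pi*r^2 + 2*pi*r*h = 2*pi*r*(r + h)
r + h = 17
2 * r * (r + h) = 2 * 9 * 17 = 306
SA = 306 * pi
SA = 961.33
961.33 in^2


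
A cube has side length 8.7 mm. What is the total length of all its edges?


Shape: cube
Side s = 8.7 mm
A cube has 12 edges, all equal.
Formula: total edge length = 12 * s
Total = 12 * 8.7
Total = 104.4
104.4 mm


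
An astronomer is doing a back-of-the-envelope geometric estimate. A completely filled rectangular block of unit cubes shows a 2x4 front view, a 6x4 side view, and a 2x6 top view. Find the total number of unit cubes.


Orthographic views of a solid rectangular block:
Front view 2 x 4 -> length = 2, height = 4
Side view 6 x 4 -> width = 6, height = 4 (consistent)
Top view 2 x 6 -> confirms length = 2, width = 6
The block is 2 x 6 x 4.
Total unit cubes = 2 * 6 * 4 = 48
48 unit cubes


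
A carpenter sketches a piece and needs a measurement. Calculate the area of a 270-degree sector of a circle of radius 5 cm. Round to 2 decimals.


Shape: circular sector
Radius r = 5 cm, Angle = 270 degrees
Formula: A = (angle/360) * pi * r^2
r^2 = 25
Fraction of circle = 270/360
A = (270/360) * pi * 25
A = 18.75 * pi
A = 58.9
58.9 cm^2


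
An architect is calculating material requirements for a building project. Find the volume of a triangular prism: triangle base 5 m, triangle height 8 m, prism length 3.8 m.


Shape: triangular prism
Triangle base = 5 m, triangle height = 8 m, prism length L = 3.8 m
Formula: V = (1/2 * b * h_tri) * L
Cross-section area = 0.5 * 5 * 8 = 20
V = 20 * 3.8
V = 76
76 m^3


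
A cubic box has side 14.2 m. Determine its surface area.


Shape: cube
Side s = 14.2 m
A cube has 6 square faces.
Formula: SA = 6 * s^2
s^2 = 201.64
SA = 6 * 201.64
SA = 1209.84
1209.84 m^2


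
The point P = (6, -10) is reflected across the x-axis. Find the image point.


Transformation: reflection
Original point: (6, -10)
Rule for reflection over the x-axis: (x, y) -> (x, -y)
Apply: (6, -10) -> (6, 10)
(6, 10)


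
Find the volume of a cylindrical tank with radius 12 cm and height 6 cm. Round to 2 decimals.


Shape: cylinder
Radius r = 12 cm, Height h = 6 cm
Formula: V = pi * r^2 * h
r^2 = 144
V = pi * 144 * 6
V = 864 * pi
V = 2714.34
2714.34 cm^3


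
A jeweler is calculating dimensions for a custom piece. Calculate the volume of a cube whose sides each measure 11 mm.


Shape: cube
Side s = 11 mm
Formula: V = s^3
V = 11 * 11 * 11
V = 121 * 11
V = 1331
1331 mm^3


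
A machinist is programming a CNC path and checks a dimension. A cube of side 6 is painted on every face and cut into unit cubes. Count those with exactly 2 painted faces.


Large cube: 6 x 6 x 6, cut into unit cubes.
n = 6, so n - 2 = 4
Cubes with 2 painted faces lie along the edges, excluding corners.
A cube has 12 edges; each contributes (n - 2) = 4 such cubes.
Count = 12 * 4 = 48
48 unit cubes


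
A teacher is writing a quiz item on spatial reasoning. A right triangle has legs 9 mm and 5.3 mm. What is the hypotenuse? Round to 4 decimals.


Shape: right triangle
Legs a = 9 mm, b = 5.3 mm
Formula: c = sqrt(a^2 + b^2)
a^2 = 81, b^2 = 28.09
a^2 + b^2 = 109.09
c = sqrt(109.09)
c = 10.4446
10.4446 mm


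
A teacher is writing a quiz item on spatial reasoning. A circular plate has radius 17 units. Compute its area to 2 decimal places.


Shape: circle
Radius r = 17 units
Formula: A = pi * r^2
r^2 = 17^2 = 289
A = pi * 289
A = 907.92
907.92 units^2


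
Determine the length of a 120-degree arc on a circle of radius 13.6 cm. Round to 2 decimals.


Shape: circular arc
Radius r = 13.6 cm, Angle = 120 degrees
Formula: L = (angle/360) * 2 * pi * r
2 * pi * r = 27.2 * pi
L = (120/360) * 27.2 * pi
L = 9.066667 * pi
L = 28.48
28.48 cm


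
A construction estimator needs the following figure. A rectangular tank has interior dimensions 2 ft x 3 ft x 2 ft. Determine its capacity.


Shape: rectangular prism
l = 2 ft, w = 3 ft, h = 2 ft
Formula: V = l * w * h
V = 2 * 3 * 2
V = 6 * 2
V = 12
12 ft^3


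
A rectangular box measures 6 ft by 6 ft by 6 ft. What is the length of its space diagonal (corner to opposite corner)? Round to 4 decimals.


Shape: rectangular box (space diagonal)
l = 6 ft, w = 6 ft, h = 6 ft
Visualize: the diagonal of the base, then a right triangle with that diagonal and the height.
Formula: d = sqrt(l^2 + w^2 + h^2)
l^2 + w^2 + h^2 = 36 + 36 + 36 = 108
d = sqrt(108)
d = 10.3923
10.3923 ft


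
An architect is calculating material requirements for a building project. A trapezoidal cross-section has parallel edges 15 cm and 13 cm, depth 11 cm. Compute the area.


Shape: trapezoid
Parallel sides a = 15 cm, b = 13 cm; Height h = 11 cm
Formula: A = (a + b) * h / 2
a + b = 15 + 13 = 28
A = 28 * 11 / 2
A = 308 / 2
A = 154
154 cm^2


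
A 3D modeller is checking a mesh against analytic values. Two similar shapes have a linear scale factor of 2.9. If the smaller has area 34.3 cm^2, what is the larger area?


Linear scale factor k = 2.9
Original area = 34.3 cm^2
Rule: under a linear scaling by k, areas scale by k^2.
k^2 = 2.9^2 = 8.41
New area = 34.3 * 8.41
New area = 288.463
288.463 cm^2


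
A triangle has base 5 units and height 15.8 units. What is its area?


Shape: triangle
Base b = 5 units, Height h = 15.8 units
Formula: A = (1/2) * b * h
A = 0.5 * 5 * 15.8
A = 0.5 * 79
A = 39.5
39.5 units^2


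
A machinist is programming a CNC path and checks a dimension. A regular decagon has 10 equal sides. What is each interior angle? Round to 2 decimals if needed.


Shape: regular decagon (10 sides)
Formula: interior angle = (n - 2) * 180 / n
(n - 2) = 8
(n - 2) * 180 = 1440
angle = 1440 / 10
angle = 144
144 degrees


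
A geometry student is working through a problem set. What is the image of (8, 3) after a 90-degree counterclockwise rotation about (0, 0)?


Transformation: rotation about the origin
Original point: (8, 3)
Rule for 90 deg counterclockwise: (x, y) -> (-y, x)
Apply: (8, 3) -> (-3, 8)
(-3, 8)


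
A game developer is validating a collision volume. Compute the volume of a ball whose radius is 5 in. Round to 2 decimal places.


Shape: sphere
Radius r = 5 in
Formula: V = (4/3) * pi * r^3
r^3 = 125
(4/3) * 125 = 166.666667
V = 166.666667 * pi
V = 523.6
523.6 in^3


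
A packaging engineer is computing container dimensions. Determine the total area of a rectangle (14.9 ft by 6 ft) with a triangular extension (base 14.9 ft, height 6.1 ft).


Composite shape: rectangle + triangle
Rectangle area = 14.9 * 6 = 89.4
Triangle area = 0.5 * 14.9 * 6.1 = 45.445
Total = 89.4 + 45.445
Total = 134.845
134.845 ft^2


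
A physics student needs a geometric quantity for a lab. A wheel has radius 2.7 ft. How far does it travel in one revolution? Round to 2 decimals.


Shape: circle
Radius r = 2.7 ft
Formula: C = 2 * pi * r
C = 2 * pi * 2.7
C = 5.4 * pi
C = 16.96
16.96 ft


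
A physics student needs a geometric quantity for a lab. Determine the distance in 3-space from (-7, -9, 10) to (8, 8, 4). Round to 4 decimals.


3D distance between two points
P1 = (-7, -9, 10), P2 = (8, 8, 4)
Formula: d = sqrt((x2-x1)^2 + (y2-y1)^2 + (z2-z1)^2)
dx = 8 - -7 = 15
dy = 8 - -9 = 17
dz = 4 - 10 = -6
dx^2 + dy^2 + dz^2 = 225 + 289 + 36 = 550
d = sqrt(550)
d = 23.4521
23.4521 units


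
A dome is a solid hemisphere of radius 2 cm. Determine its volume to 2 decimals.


Shape: hemisphere (half of a sphere)
Radius r = 2 cm
Formula: V = (1/2) * (4/3) * pi * r^3 = (2/3) * pi * r^3
r^3 = 8
(2/3) * 8 = 5.333333
V = 5.333333 * pi
V = 16.76
16.76 cm^3


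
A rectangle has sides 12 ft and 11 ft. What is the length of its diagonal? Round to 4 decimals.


Shape: rectangle (diagonal via Pythagoras)
Sides: 12 ft and 11 ft
Formula: d = sqrt(l^2 + w^2)
l^2 = 144, w^2 = 121
l^2 + w^2 = 265
d = sqrt(265)
d = 16.2788
16.2788 ft


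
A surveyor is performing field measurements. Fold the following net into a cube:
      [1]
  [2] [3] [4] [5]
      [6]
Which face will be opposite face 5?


Net: cross layout. Take square 3 as the base (bottom).
Fold the four squares in the horizontal row up around 3: 2 -> left, 4 -> right, 5 wraps to the top.
Fold 1 and 6 up from 3: 1 -> back, 6 -> front.
Opposite pairs are therefore: (1, 6), (2, 4), (3, 5).
Face 5 is opposite face 3.
face 3


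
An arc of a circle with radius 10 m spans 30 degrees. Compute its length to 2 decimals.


Shape: circular arc
Radius r = 10 m, Angle = 30 degrees
Formula: L = (angle/360) * 2 * pi * r
2 * pi * r = 20 * pi
L = (30/360) * 20 * pi
L = 1.666667 * pi
L = 5.24
5.24 m


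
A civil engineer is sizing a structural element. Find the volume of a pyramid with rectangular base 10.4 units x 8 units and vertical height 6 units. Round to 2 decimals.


Shape: rectangular pyramid
Base: 10.4 units x 8 units, Height h = 6 units
Formula: V = (1/3) * base_area * h
base_area = 10.4 * 8 = 83.2
base_area * h = 83.2 * 6 = 499.2
V = 499.2 / 3
V = 166.4
166.4 units^3


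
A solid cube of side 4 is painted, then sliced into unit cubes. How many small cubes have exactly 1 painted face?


Large cube: 4 x 4 x 4, cut into unit cubes.
n = 4, so n - 2 = 2
Cubes with 1 painted face lie in the interior of each face.
A cube has 6 faces; each contributes (n - 2)^2 = 4 such cubes.
Count = 6 * 4 = 24
24 unit cubes


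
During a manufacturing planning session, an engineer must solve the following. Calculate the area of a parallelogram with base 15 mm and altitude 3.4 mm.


Shape: parallelogram
Base b = 15 mm, Height h = 3.4 mm
Formula: A = b * h
A = 15 * 3.4
A = 51
51 mm^2


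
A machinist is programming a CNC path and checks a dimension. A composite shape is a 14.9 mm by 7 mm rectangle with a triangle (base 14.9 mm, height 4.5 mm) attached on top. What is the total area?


Composite shape: rectangle + triangle
Rectangle area = 14.9 * 7 = 104.3
Triangle area = 0.5 * 14.9 * 4.5 = 33.525
Total = 104.3 + 33.525
Total = 137.825
137.825 mm^2


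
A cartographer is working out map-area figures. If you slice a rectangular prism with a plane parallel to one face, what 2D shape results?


Solid: rectangular prism
Cutting plane: parallel to one face
Visualize the intersection of the plane with the solid's surface.
The boundary of the cut region is a rectangle.
rectangle


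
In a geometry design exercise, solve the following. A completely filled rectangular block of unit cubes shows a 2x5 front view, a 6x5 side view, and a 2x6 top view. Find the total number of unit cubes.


Orthographic views of a solid rectangular block:
Front view 2 x 5 -> length = 2, height = 5
Side view 6 x 5 -> width = 6, height = 5 (consistent)
Top view 2 x 6 -> confirms length = 2, width = 6
The block is 2 x 6 x 5.
Total unit cubes = 2 * 6 * 5 = 60
60 unit cubes


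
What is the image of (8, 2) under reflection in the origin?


Transformation: reflection
Original point: (8, 2)
Rule for reflection through the origin: (x, y) -> (-x, -y)
Apply: (8, 2) -> (-8, -2)
(-8, -2)


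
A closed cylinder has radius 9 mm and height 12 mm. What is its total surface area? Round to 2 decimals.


Shape: closed cylinder
Radius r = 9 mm, Height h = 12 mm
Formula: SA = 2*pi*r^2 + 2*pi*r*h = 2*pi*r*(r + h)
r + h = 21
2 * r * (r + h) = 2 * 9 * 21 = 378
SA = 378 * pi
SA = 1187.52
1187.52 mm^2


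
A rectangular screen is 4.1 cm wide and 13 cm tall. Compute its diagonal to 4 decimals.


Shape: rectangle (diagonal via Pythagoras)
Sides: 4.1 cm and 13 cm
Formula: d = sqrt(l^2 + w^2)
l^2 = 16.81, w^2 = 169
l^2 + w^2 = 185.81
d = sqrt(185.81)
d = 13.6312
13.6312 cm


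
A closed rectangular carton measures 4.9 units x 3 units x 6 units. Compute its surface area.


Shape: rectangular prism
l = 4.9 units, w = 3 units, h = 6 units
Formula: SA = 2(lw + lh + wh)
lw = 14.7, lh = 29.4, wh = 18
lw + lh + wh = 62.1
SA = 2 * 62.1
SA = 124.2
124.2 units^2


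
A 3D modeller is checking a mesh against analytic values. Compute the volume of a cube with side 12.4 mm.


Shape: cube
Side s = 12.4 mm
Formula: V = s^3
V = 12.4 * 12.4 * 12.4
V = 153.76 * 12.4
V = 1906.624
1906.624 mm^3


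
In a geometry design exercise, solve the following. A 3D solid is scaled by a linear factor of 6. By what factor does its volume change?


Linear scale factor k = 6
Rule: under a linear scaling by k, volumes scale by k^3.
k^3 = 6 * 6 * 6
k^3 = 36 * 6
k^3 = 216
Volume scales by a factor of 216.
216 (dimensionless)


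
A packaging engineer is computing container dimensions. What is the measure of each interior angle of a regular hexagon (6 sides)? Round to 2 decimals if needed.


Shape: regular hexagon (6 sides)
Formula: interior angle = (n - 2) * 180 / n
(n - 2) = 4
(n - 2) * 180 = 720
angle = 720 / 6
angle = 120
120 degrees


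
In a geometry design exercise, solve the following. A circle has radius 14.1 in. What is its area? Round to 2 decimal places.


Shape: circle
Radius r = 14.1 in
Formula: A = pi * r^2
r^2 = 14.1^2 = 198.81
A = pi * 198.81
A = 624.58
624.58 in^2


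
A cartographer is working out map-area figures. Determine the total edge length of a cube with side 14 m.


Shape: cube
Side s = 14 m
A cube has 12 edges, all equal.
Formula: total edge length = 12 * s
Total = 12 * 14
Total = 168
168 m


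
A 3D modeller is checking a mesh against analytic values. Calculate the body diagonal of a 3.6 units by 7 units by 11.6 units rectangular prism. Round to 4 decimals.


Shape: rectangular box (space diagonal)
l = 3.6 units, w = 7 units, h = 11.6 units
Visualize: the diagonal of the base, then a right triangle with that diagonal and the height.
Formula: d = sqrt(l^2 + w^2 + h^2)
l^2 + w^2 + h^2 = 12.96 + 49 + 134.56 = 196.52
d = sqrt(196.52)
d = 14.0186
14.0186 units


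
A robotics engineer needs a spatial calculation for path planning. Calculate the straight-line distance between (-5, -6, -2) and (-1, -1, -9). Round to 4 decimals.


3D distance between two points
P1 = (-5, -6, -2), P2 = (-1, -1, -9)
Formula: d = sqrt((x2-x1)^2 + (y2-y1)^2 + (z2-z1)^2)
dx = -1 - -5 = 4
dy = -1 - -6 = 5
dz = -9 - -2 = -7
dx^2 + dy^2 + dz^2 = 16 + 25 + 49 = 90
d = sqrt(90)
d = 9.4868
9.4868 units


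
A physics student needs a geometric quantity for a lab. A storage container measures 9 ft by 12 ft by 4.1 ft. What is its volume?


Shape: rectangular prism
l = 9 ft, w = 12 ft, h = 4.1 ft
Formula: V = l * w * h
V = 9 * 12 * 4.1
V = 108 * 4.1
V = 442.8
442.8 ft^3


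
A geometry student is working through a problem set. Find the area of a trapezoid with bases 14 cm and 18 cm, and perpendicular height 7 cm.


Shape: trapezoid
Parallel sides a = 14 cm, b = 18 cm; Height h = 7 cm
Formula: A = (a + b) * h / 2
a + b = 14 + 18 = 32
A = 32 * 7 / 2
A = 224 / 2
A = 112
112 cm^2


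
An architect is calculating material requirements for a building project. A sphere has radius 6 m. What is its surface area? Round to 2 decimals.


Shape: sphere
Radius r = 6 m
Formula: SA = 4 * pi * r^2
r^2 = 36
SA = 4 * pi * 36
SA = 144 * pi
SA = 452.39
452.39 m^2


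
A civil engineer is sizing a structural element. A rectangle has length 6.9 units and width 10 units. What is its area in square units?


Shape: rectangle
Length l = 6.9 units, Width w = 10 units
Formula: A = l * w
A = 6.9 * 10
A = 69
69 units^2


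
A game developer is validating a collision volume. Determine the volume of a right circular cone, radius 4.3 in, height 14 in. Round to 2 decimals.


Shape: cone
Radius r = 4.3 in, Height h = 14 in
Formula: V = (1/3) * pi * r^2 * h
r^2 = 18.49
pi * r^2 * h = pi * 18.49 * 14 = 258.86 * pi
V = 258.86 * pi / 3
V = 271.08
271.08 in^3


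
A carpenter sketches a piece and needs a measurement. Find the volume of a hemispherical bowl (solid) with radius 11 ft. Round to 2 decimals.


Shape: hemisphere (half of a sphere)
Radius r = 11 ft
Formula: V = (1/2) * (4/3) * pi * r^3 = (2/3) * pi * r^3
r^3 = 1331
(2/3) * 1331 = 887.333333
V = 887.333333 * pi
V = 2787.64
2787.64 ft^3


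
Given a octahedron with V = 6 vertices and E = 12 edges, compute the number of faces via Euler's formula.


Polyhedron: octahedron
Euler's formula for convex polyhedra: V - E + F = 2
Given: V = 6 vertices and E = 12 edges
Solve for F:
F = 2 + E - V = 2 + 12 - 6 = 8
8 faces


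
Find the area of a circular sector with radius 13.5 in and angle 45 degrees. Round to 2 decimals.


Shape: circular sector
Radius r = 13.5 in, Angle = 45 degrees
Formula: A = (angle/360) * pi * r^2
r^2 = 182.25
Fraction of circle = 45/360
A = (45/360) * pi * 182.25
A = 22.78125 * pi
A = 71.57
71.57 in^2


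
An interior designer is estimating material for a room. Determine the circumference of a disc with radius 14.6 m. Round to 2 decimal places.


Shape: circle
Radius r = 14.6 m
Formula: C = 2 * pi * r
C = 2 * pi * 14.6
C = 29.2 * pi
C = 91.73
91.73 m


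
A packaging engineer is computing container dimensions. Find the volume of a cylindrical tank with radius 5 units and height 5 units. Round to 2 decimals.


Shape: cylinder
Radius r = 5 units, Height h = 5 units
Formula: V = pi * r^2 * h
r^2 = 25
V = pi * 25 * 5
V = 125 * pi
V = 392.7
392.7 units^3


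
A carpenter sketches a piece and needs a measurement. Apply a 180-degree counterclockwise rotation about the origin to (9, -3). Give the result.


Transformation: rotation about the origin
Original point: (9, -3)
Rule for 180 deg: (x, y) -> (-x, -y)
Apply: (9, -3) -> (-9, 3)
(-9, 3)


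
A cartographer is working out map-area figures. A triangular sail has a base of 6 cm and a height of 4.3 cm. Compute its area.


Shape: triangle
Base b = 6 cm, Height h = 4.3 cm
Formula: A = (1/2) * b * h
A = 0.5 * 6 * 4.3
A = 0.5 * 25.8
A = 12.9
12.9 cm^2


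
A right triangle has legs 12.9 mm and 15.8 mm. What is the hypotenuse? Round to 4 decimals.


Shape: right triangle
Legs a = 12.9 mm, b = 15.8 mm
Formula: c = sqrt(a^2 + b^2)
a^2 = 166.41, b^2 = 249.64
a^2 + b^2 = 416.05
c = sqrt(416.05)
c = 20.3973
20.3973 mm


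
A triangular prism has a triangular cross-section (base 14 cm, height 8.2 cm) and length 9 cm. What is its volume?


Shape: triangular prism
Triangle base = 14 cm, triangle height = 8.2 cm, prism length L = 9 cm
Formula: V = (1/2 * b * h_tri) * L
Cross-section area = 0.5 * 14 * 8.2 = 57.4
V = 57.4 * 9
V = 516.6
516.6 cm^3


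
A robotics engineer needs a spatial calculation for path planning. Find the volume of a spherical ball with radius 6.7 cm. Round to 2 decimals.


Shape: sphere
Radius r = 6.7 cm
Formula: V = (4/3) * pi * r^3
r^3 = 300.763
(4/3) * 300.763 = 401.017333
V = 401.017333 * pi
V = 1259.83
1259.83 cm^3


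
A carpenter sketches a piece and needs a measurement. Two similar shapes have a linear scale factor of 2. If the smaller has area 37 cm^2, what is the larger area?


Linear scale factor k = 2
Original area = 37 cm^2
Rule: under a linear scaling by k, areas scale by k^2.
k^2 = 2^2 = 4
New area = 37 * 4
New area = 148
148 cm^2


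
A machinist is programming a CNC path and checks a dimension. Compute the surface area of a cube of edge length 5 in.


Shape: cube
Side s = 5 in
A cube has 6 square faces.
Formula: SA = 6 * s^2
s^2 = 25
SA = 6 * 25
SA = 150
150 in^2


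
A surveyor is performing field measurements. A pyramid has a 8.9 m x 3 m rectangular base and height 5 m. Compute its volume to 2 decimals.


Shape: rectangular pyramid
Base: 8.9 m x 3 m, Height h = 5 m
Formula: V = (1/3) * base_area * h
base_area = 8.9 * 3 = 26.7
base_area * h = 26.7 * 5 = 133.5
V = 133.5 / 3
V = 44.5
44.5 m^3


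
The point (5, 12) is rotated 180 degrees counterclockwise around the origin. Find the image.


Transformation: rotation about the origin
Original point: (5, 12)
Rule for 180 deg: (x, y) -> (-x, -y)
Apply: (5, 12) -> (-5, -12)
(-5, -12)


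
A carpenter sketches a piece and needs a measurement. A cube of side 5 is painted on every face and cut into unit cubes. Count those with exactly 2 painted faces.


Large cube: 5 x 5 x 5, cut into unit cubes.
n = 5, so n - 2 = 3
Cubes with 2 painted faces lie along the edges, excluding corners.
A cube has 12 edges; each contributes (n - 2) = 3 such cubes.
Count = 12 * 3 = 36
36 unit cubes


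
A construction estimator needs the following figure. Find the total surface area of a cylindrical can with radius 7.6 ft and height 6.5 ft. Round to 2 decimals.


Shape: closed cylinder
Radius r = 7.6 ft, Height h = 6.5 ft
Formula: SA = 2*pi*r^2 + 2*pi*r*h = 2*pi*r*(r + h)
r + h = 14.1
2 * r * (r + h) = 2 * 7.6 * 14.1 = 214.32
SA = 214.32 * pi
SA = 673.31
673.31 ft^2


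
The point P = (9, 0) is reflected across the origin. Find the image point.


Transformation: reflection
Original point: (9, 0)
Rule for reflection through the origin: (x, y) -> (-x, -y)
Apply: (9, 0) -> (-9, 0)
(-9, 0)


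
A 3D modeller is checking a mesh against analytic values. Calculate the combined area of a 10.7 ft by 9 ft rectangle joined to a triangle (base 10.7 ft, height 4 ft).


Composite shape: rectangle + triangle
Rectangle area = 10.7 * 9 = 96.3
Triangle area = 0.5 * 10.7 * 4 = 21.4
Total = 96.3 + 21.4
Total = 117.7
117.7 ft^2


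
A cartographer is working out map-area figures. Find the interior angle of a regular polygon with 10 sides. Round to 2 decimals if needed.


Shape: regular decagon (10 sides)
Formula: interior angle = (n - 2) * 180 / n
(n - 2) = 8
(n - 2) * 180 = 1440
angle = 1440 / 10
angle = 144
144 degrees


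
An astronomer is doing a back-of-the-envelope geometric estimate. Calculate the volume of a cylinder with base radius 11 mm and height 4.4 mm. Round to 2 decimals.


Shape: cylinder
Radius r = 11 mm, Height h = 4.4 mm
Formula: V = pi * r^2 * h
r^2 = 121
V = pi * 121 * 4.4
V = 532.4 * pi
V = 1672.58
1672.58 mm^3


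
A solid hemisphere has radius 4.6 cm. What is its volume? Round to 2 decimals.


Shape: hemisphere (half of a sphere)
Radius r = 4.6 cm
Formula: V = (1/2) * (4/3) * pi * r^3 = (2/3) * pi * r^3
r^3 = 97.336
(2/3) * 97.336 = 64.890667
V = 64.890667 * pi
V = 203.86
203.86 cm^3


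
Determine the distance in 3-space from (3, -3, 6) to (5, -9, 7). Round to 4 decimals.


3D distance between two points
P1 = (3, -3, 6), P2 = (5, -9, 7)
Formula: d = sqrt((x2-x1)^2 + (y2-y1)^2 + (z2-z1)^2)
dx = 5 - 3 = 2
dy = -9 - -3 = -6
dz = 7 - 6 = 1
dx^2 + dy^2 + dz^2 = 4 + 36 + 1 = 41
d = sqrt(41)
d = 6.4031
6.4031 units


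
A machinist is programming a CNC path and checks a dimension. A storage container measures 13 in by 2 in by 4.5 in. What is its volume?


Shape: rectangular prism
l = 13 in, w = 2 in, h = 4.5 in
Formula: V = l * w * h
V = 13 * 2 * 4.5
V = 26 * 4.5
V = 117
117 in^3


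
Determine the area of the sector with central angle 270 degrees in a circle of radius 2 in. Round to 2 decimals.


Shape: circular sector
Radius r = 2 in, Angle = 270 degrees
Formula: A = (angle/360) * pi * r^2
r^2 = 4
Fraction of circle = 270/360
A = (270/360) * pi * 4
A = 3 * pi
A = 9.42
9.42 in^2


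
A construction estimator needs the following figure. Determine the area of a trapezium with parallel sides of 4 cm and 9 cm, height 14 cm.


Shape: trapezoid
Parallel sides a = 4 cm, b = 9 cm; Height h = 14 cm
Formula: A = (a + b) * h / 2
a + b = 4 + 9 = 13
A = 13 * 14 / 2
A = 182 / 2
A = 91
91 cm^2


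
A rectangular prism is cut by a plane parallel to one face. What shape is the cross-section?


Solid: rectangular prism
Cutting plane: parallel to one face
Visualize the intersection of the plane with the solid's surface.
The boundary of the cut region is a rectangle.
rectangle


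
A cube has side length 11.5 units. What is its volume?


Shape: cube
Side s = 11.5 units
Formula: V = s^3
V = 11.5 * 11.5 * 11.5
V = 132.25 * 11.5
V = 1520.875
1520.875 units^3


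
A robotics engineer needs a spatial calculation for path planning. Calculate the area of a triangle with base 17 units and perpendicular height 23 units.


Shape: triangle
Base b = 17 units, Height h = 23 units
Formula: A = (1/2) * b * h
A = 0.5 * 17 * 23
A = 0.5 * 391
A = 195.5
195.5 units^2


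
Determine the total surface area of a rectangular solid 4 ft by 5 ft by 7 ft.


Shape: rectangular prism
l = 4 ft, w = 5 ft, h = 7 ft
Formula: SA = 2(lw + lh + wh)
lw = 20, lh = 28, wh = 35
lw + lh + wh = 83
SA = 2 * 83
SA = 166
166 ft^2


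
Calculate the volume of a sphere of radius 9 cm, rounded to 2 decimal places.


Shape: sphere
Radius r = 9 cm
Formula: V = (4/3) * pi * r^3
r^3 = 729
(4/3) * 729 = 972
V = 972 * pi
V = 3053.63
3053.63 cm^3


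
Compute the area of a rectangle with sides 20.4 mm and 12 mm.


Shape: rectangle
Length l = 20.4 mm, Width w = 12 mm
Formula: A = l * w
A = 20.4 * 12
A = 244.8
244.8 mm^2


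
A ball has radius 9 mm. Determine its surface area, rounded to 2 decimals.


Shape: sphere
Radius r = 9 mm
Formula: SA = 4 * pi * r^2
r^2 = 81
SA = 4 * pi * 81
SA = 324 * pi
SA = 1017.88
1017.88 mm^2


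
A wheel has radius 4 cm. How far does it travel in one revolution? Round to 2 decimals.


Shape: circle
Radius r = 4 cm
Formula: C = 2 * pi * r
C = 2 * pi * 4
C = 8 * pi
C = 25.13
25.13 cm


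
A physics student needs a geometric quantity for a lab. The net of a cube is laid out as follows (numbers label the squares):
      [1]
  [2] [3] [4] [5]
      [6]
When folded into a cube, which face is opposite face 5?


Net: cross layout. Take square 3 as the base (bottom).
Fold the four squares in the horizontal row up around 3: 2 -> left, 4 -> right, 5 wraps to the top.
Fold 1 and 6 up from 3: 1 -> back, 6 -> front.
Opposite pairs are therefore: (1, 6), (2, 4), (3, 5).
Face 5 is opposite face 3.
face 3


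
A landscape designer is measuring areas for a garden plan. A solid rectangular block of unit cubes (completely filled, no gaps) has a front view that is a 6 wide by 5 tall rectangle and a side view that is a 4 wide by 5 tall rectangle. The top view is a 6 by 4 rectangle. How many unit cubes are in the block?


Orthographic views of a solid rectangular block:
Front view 6 x 5 -> length = 6, height = 5
Side view 4 x 5 -> width = 4, height = 5 (consistent)
Top view 6 x 4 -> confirms length = 6, width = 4
The block is 6 x 4 x 5.
Total unit cubes = 6 * 4 * 5 = 120
120 unit cubes


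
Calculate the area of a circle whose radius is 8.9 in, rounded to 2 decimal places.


Shape: circle
Radius r = 8.9 in
Formula: A = pi * r^2
r^2 = 8.9^2 = 79.21
A = pi * 79.21
A = 248.85
248.85 in^2


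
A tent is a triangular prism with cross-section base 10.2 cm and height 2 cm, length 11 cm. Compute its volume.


Shape: triangular prism
Triangle base = 10.2 cm, triangle height = 2 cm, prism length L = 11 cm
Formula: V = (1/2 * b * h_tri) * L
Cross-section area = 0.5 * 10.2 * 2 = 10.2
V = 10.2 * 11
V = 112.2
112.2 cm^3


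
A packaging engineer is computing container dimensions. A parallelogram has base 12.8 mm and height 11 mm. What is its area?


Shape: parallelogram
Base b = 12.8 mm, Height h = 11 mm
Formula: A = b * h
A = 12.8 * 11
A = 140.8
140.8 mm^2


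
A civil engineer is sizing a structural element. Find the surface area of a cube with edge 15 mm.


Shape: cube
Side s = 15 mm
A cube has 6 square faces.
Formula: SA = 6 * s^2
s^2 = 225
SA = 6 * 225
SA = 1350
1350 mm^2


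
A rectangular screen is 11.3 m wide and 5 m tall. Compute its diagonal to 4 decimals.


Shape: rectangle (diagonal via Pythagoras)
Sides: 11.3 m and 5 m
Formula: d = sqrt(l^2 + w^2)
l^2 = 127.69, w^2 = 25
l^2 + w^2 = 152.69
d = sqrt(152.69)
d = 12.3568
12.3568 m


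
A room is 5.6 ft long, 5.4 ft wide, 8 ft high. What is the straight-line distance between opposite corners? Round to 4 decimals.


Shape: rectangular box (space diagonal)
l = 5.6 ft, w = 5.4 ft, h = 8 ft
Visualize: the diagonal of the base, then a right triangle with that diagonal and the height.
Formula: d = sqrt(l^2 + w^2 + h^2)
l^2 + w^2 + h^2 = 31.36 + 29.16 + 64 = 124.52
d = sqrt(124.52)
d = 11.1589
11.1589 ft


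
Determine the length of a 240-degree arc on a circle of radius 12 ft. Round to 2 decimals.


Shape: circular arc
Radius r = 12 ft, Angle = 240 degrees
Formula: L = (angle/360) * 2 * pi * r
2 * pi * r = 24 * pi
L = (240/360) * 24 * pi
L = 16 * pi
L = 50.27
50.27 ft


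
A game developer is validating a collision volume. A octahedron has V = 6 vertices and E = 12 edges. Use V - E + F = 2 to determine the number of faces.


Polyhedron: octahedron
Euler's formula for convex polyhedra: V - E + F = 2
Given: V = 6 vertices and E = 12 edges
Solve for F:
F = 2 + E - V = 2 + 12 - 6 = 8
8 faces


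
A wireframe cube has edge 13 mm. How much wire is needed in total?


Shape: cube
Side s = 13 mm
A cube has 12 edges, all equal.
Formula: total edge length = 12 * s
Total = 12 * 13
Total = 156
156 mm


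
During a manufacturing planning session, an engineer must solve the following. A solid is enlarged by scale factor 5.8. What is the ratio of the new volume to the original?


Linear scale factor k = 5.8
Rule: under a linear scaling by k, volumes scale by k^3.
k^3 = 5.8 * 5.8 * 5.8
k^3 = 33.64 * 5.8
k^3 = 195.112
Volume scales by a factor of 195.112.
195.112 (dimensionless)
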